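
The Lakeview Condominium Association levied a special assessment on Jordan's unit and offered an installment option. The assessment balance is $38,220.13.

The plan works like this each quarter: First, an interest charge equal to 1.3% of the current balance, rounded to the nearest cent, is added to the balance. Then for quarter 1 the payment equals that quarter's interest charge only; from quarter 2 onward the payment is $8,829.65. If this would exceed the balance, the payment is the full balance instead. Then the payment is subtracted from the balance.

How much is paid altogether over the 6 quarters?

# | Opening | Interest | Payment | End bal
1 | $38,220.13 | $496.86 | $496.86 | $38,220.13
2 | $38,220.13 | $496.86 | $8,829.65 | $29,887.34
3 | $29,887.34 | $388.54 | $8,829.65 | $21,446.23
4 | $21,446.23 | $278.80 | $8,829.65 | $12,895.38
5 | $12,895.38 | $167.64 | $8,829.65 | $4,233.37
6 | $4,233.37 | $55.03 | $4,288.40 | $0.00
Total paid: $40,103.86

$40,103.86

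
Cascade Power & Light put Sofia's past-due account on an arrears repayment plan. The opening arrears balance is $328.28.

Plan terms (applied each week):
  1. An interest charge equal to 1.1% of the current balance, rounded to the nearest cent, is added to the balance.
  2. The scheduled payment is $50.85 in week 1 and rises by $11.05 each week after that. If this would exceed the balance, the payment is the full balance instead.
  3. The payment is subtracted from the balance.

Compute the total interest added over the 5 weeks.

$11.57

Week 1: opening $328.28; interest $3.61 → $331.89; payment $50.85; balance $281.04
Week 2: opening $281.04; interest $3.09 → $284.13; payment $61.90; balance $222.23
Week 3: opening $222.23; interest $2.44 → $224.67; payment $72.95; balance $151.72
Week 4: opening $151.72; interest $1.67 → $153.39; payment $84.00; balance $69.39
Week 5: opening $69.39; interest $0.76 → $70.15; payment $70.15; balance $0.00
Total interest: $3.61 + $3.09 + $2.44 + $1.67 + $0.76 = $11.57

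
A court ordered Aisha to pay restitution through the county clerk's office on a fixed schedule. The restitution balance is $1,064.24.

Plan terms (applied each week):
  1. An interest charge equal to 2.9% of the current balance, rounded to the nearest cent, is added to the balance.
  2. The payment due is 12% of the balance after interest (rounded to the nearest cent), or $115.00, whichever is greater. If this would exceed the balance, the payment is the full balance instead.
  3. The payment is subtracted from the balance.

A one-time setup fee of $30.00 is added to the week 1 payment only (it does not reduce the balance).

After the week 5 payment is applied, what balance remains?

Week 1: opening $1,064.24; interest $30.86 → $1,095.10; payment $131.41 (+ $30.00 fee); balance $963.69
Week 2: opening $963.69; interest $27.95 → $991.64; payment $119.00; balance $872.64
Week 3: opening $872.64; interest $25.31 → $897.95; payment $115.00; balance $782.95
Week 4: opening $782.95; interest $22.71 → $805.66; payment $115.00; balance $690.66
Week 5: opening $690.66; interest $20.03 → $710.69; payment $115.00; balance $595.69

$595.69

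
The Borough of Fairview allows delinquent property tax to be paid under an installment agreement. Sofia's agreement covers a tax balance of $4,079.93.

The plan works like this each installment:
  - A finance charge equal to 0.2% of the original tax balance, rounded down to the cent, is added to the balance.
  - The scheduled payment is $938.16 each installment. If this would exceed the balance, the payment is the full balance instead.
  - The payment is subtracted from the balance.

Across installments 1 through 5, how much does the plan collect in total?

# | Opening | Interest | Payment | End bal
1 | $4,079.93 | $8.15 | $938.16 | $3,149.92
2 | $3,149.92 | $8.15 | $938.16 | $2,219.91
3 | $2,219.91 | $8.15 | $938.16 | $1,289.90
4 | $1,289.90 | $8.15 | $938.16 | $359.89
5 | $359.89 | $8.15 | $368.04 | $0.00
Total paid: $4,120.68

$4,120.68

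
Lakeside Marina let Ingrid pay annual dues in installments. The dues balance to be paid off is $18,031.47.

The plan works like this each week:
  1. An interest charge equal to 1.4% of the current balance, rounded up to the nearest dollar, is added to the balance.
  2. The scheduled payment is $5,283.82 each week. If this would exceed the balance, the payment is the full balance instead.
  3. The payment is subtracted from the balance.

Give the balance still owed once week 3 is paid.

Week 1: opening $18,031.47; interest $253.00 → $18,284.47; payment $5,283.82; balance $13,000.65
Week 2: opening $13,000.65; interest $183.00 → $13,183.65; payment $5,283.82; balance $7,899.83
Week 3: opening $7,899.83; interest $111.00 → $8,010.83; payment $5,283.82; balance $2,727.01

$2,727.01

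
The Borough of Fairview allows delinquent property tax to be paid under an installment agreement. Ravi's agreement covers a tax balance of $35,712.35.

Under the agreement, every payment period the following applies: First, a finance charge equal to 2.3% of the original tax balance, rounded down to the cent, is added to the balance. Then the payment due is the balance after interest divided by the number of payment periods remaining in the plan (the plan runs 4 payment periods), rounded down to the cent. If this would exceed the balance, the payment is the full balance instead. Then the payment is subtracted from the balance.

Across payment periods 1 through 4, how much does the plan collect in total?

Payment period 1: opening $35,712.35; interest $821.38 → $36,533.73; payment $9,133.43; balance $27,400.30
Payment period 2: opening $27,400.30; interest $821.38 → $28,221.68; payment $9,407.22; balance $18,814.46
Payment period 3: opening $18,814.46; interest $821.38 → $19,635.84; payment $9,817.92; balance $9,817.92
Payment period 4: opening $9,817.92; interest $821.38 → $10,639.30; payment $10,639.30; balance $0.00
Total paid: $38,997.87

$38,997.87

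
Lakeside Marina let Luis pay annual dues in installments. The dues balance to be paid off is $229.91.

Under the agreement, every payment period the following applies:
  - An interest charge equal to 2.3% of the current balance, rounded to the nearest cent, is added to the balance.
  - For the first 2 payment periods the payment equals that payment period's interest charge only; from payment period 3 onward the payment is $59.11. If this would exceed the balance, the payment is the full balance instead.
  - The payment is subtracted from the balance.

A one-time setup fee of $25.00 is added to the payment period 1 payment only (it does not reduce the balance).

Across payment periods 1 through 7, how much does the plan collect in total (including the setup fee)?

# | Opening | Interest | Payment | Fee | End bal
1 | $229.91 | $5.29 | $5.29 | $25.00 | $229.91
2 | $229.91 | $5.29 | $5.29 | — | $229.91
3 | $229.91 | $5.29 | $59.11 | — | $176.09
4 | $176.09 | $4.05 | $59.11 | — | $121.03
5 | $121.03 | $2.78 | $59.11 | — | $64.70
6 | $64.70 | $1.49 | $59.11 | — | $7.08
7 | $7.08 | $0.16 | $7.24 | — | $0.00
Total paid: $279.26

$279.26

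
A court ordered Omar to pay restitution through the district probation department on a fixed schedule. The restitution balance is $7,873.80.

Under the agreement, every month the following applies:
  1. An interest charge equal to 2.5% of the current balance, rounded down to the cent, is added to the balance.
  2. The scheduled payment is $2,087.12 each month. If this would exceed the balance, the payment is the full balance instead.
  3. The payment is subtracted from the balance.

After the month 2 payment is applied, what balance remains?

Month 1: opening $7,873.80; interest $196.84 → $8,070.64; payment $2,087.12; balance $5,983.52
Month 2: opening $5,983.52; interest $149.58 → $6,133.10; payment $2,087.12; balance $4,045.98

$4,045.98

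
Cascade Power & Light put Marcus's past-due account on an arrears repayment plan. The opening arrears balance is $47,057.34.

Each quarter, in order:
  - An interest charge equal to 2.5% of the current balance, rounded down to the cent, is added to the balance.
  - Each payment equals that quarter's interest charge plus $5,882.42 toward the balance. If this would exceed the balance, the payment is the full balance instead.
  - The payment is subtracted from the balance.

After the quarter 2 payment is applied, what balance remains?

# | Opening | Interest | Payment | End bal
1 | $47,057.34 | $1,176.43 | $7,058.85 | $41,174.92
2 | $41,174.92 | $1,029.37 | $6,911.79 | $35,292.50

$35,292.50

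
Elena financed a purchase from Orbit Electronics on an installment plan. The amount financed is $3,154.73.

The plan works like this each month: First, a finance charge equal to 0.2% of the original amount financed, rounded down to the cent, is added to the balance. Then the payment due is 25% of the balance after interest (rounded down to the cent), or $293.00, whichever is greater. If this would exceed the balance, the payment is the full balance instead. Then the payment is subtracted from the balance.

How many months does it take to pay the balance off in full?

Month 1: opening $3,154.73; interest $6.30 → $3,161.03; payment $790.25; balance $2,370.78
Month 2: opening $2,370.78; interest $6.30 → $2,377.08; payment $594.27; balance $1,782.81
Month 3: opening $1,782.81; interest $6.30 → $1,789.11; payment $447.27; balance $1,341.84
Month 4: opening $1,341.84; interest $6.30 → $1,348.14; payment $337.03; balance $1,011.11
Month 5: opening $1,011.11; interest $6.30 → $1,017.41; payment $293.00; balance $724.41
Month 6: opening $724.41; interest $6.30 → $730.71; payment $293.00; balance $437.71
Month 7: opening $437.71; interest $6.30 → $444.01; payment $293.00; balance $151.01
Month 8: opening $151.01; interest $6.30 → $157.31; payment $157.31; balance $0.00
Balance reaches $0.00 in month 8.

8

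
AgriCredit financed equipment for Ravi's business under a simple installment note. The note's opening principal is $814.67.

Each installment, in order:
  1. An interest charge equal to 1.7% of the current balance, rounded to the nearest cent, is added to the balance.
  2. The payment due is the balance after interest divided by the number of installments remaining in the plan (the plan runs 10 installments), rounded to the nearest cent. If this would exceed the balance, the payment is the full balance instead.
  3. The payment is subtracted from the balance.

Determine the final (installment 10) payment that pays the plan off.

$96.43

# | Opening | Interest | Payment | End bal
1 | $814.67 | $13.85 | $82.85 | $745.67
2 | $745.67 | $12.68 | $84.26 | $674.09
3 | $674.09 | $11.46 | $85.69 | $599.86
4 | $599.86 | $10.20 | $87.15 | $522.91
5 | $522.91 | $8.89 | $88.63 | $443.17
6 | $443.17 | $7.53 | $90.14 | $360.56
7 | $360.56 | $6.13 | $91.67 | $275.02
8 | $275.02 | $4.68 | $93.23 | $186.47
9 | $186.47 | $3.17 | $94.82 | $94.82
10 | $94.82 | $1.61 | $96.43 | $0.00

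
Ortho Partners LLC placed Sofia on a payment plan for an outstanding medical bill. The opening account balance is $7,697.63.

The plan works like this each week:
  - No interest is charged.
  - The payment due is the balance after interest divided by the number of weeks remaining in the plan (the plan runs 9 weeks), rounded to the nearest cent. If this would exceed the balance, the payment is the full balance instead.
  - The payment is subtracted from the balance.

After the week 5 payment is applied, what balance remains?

$3,421.18

Week 1: $7,697.63 − $855.29 → $6,842.34
Week 2: $6,842.34 − $855.29 → $5,987.05
Week 3: $5,987.05 − $855.29 → $5,131.76
Week 4: $5,131.76 − $855.29 → $4,276.47
Week 5: $4,276.47 − $855.29 → $3,421.18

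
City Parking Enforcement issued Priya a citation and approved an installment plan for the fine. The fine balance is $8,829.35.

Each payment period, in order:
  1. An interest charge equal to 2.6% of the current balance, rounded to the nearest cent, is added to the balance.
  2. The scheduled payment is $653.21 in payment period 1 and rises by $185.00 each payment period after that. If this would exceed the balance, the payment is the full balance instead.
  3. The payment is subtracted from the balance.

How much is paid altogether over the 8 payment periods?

Payment period 1: opening $8,829.35; interest $229.56 → $9,058.91; payment $653.21; balance $8,405.70
Payment period 2: opening $8,405.70; interest $218.55 → $8,624.25; payment $838.21; balance $7,786.04
Payment period 3: opening $7,786.04; interest $202.44 → $7,988.48; payment $1,023.21; balance $6,965.27
Payment period 4: opening $6,965.27; interest $181.10 → $7,146.37; payment $1,208.21; balance $5,938.16
Payment period 5: opening $5,938.16; interest $154.39 → $6,092.55; payment $1,393.21; balance $4,699.34
Payment period 6: opening $4,699.34; interest $122.18 → $4,821.52; payment $1,578.21; balance $3,243.31
Payment period 7: opening $3,243.31; interest $84.33 → $3,327.64; payment $1,763.21; balance $1,564.43
Payment period 8: opening $1,564.43; interest $40.68 → $1,605.11; payment $1,605.11; balance $0.00
Total paid: $10,062.58

$10,062.58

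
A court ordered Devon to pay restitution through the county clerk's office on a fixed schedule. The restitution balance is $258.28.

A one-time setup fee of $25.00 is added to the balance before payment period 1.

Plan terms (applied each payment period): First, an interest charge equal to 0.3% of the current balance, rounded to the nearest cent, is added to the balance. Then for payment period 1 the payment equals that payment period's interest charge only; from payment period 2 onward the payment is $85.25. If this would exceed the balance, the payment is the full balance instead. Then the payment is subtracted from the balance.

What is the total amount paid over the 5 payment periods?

Payment period 1: $283.28 +$0.85 interest = $284.13; pay $0.85 → $283.28
Payment period 2: $283.28 +$0.85 interest = $284.13; pay $85.25 → $198.88
Payment period 3: $198.88 +$0.60 interest = $199.48; pay $85.25 → $114.23
Payment period 4: $114.23 +$0.34 interest = $114.57; pay $85.25 → $29.32
Payment period 5: $29.32 +$0.09 interest = $29.41; pay $29.41 → $0.00
Total paid: $286.01

$286.01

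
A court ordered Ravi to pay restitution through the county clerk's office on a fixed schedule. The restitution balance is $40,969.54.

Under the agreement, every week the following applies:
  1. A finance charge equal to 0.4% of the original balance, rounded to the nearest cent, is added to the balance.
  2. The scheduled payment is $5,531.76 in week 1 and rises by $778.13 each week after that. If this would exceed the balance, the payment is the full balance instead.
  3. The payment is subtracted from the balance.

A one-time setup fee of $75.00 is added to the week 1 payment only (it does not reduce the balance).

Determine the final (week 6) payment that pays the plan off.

$6,512.72

Week 1: opening $40,969.54; interest $163.88 → $41,133.42; payment $5,531.76 (+ $75.00 fee); balance $35,601.66
Week 2: opening $35,601.66; interest $163.88 → $35,765.54; payment $6,309.89; balance $29,455.65
Week 3: opening $29,455.65; interest $163.88 → $29,619.53; payment $7,088.02; balance $22,531.51
Week 4: opening $22,531.51; interest $163.88 → $22,695.39; payment $7,866.15; balance $14,829.24
Week 5: opening $14,829.24; interest $163.88 → $14,993.12; payment $8,644.28; balance $6,348.84
Week 6: opening $6,348.84; interest $163.88 → $6,512.72; payment $6,512.72; balance $0.00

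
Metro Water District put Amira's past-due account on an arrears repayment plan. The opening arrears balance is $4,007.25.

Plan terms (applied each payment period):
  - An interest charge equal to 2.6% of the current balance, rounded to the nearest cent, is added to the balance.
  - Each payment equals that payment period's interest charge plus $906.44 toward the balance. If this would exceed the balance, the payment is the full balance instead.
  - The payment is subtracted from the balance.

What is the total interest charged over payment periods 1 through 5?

$285.27

Payment period 1: opening $4,007.25; interest $104.19 → $4,111.44; payment $1,010.63; balance $3,100.81
Payment period 2: opening $3,100.81; interest $80.62 → $3,181.43; payment $987.06; balance $2,194.37
Payment period 3: opening $2,194.37; interest $57.05 → $2,251.42; payment $963.49; balance $1,287.93
Payment period 4: opening $1,287.93; interest $33.49 → $1,321.42; payment $939.93; balance $381.49
Payment period 5: opening $381.49; interest $9.92 → $391.41; payment $391.41; balance $0.00
Total interest: $104.19 + $80.62 + $57.05 + $33.49 + $9.92 = $285.27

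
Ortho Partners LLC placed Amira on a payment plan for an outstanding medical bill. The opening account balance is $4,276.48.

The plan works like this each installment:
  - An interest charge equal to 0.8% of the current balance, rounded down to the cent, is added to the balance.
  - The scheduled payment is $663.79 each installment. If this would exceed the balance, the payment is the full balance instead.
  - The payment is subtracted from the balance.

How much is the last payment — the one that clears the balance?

Installment 1: $4,276.48 +$34.21 interest = $4,310.69; pay $663.79 → $3,646.90
Installment 2: $3,646.90 +$29.17 interest = $3,676.07; pay $663.79 → $3,012.28
Installment 3: $3,012.28 +$24.09 interest = $3,036.37; pay $663.79 → $2,372.58
Installment 4: $2,372.58 +$18.98 interest = $2,391.56; pay $663.79 → $1,727.77
Installment 5: $1,727.77 +$13.82 interest = $1,741.59; pay $663.79 → $1,077.80
Installment 6: $1,077.80 +$8.62 interest = $1,086.42; pay $663.79 → $422.63
Installment 7: $422.63 +$3.38 interest = $426.01; pay $426.01 → $0.00

$426.01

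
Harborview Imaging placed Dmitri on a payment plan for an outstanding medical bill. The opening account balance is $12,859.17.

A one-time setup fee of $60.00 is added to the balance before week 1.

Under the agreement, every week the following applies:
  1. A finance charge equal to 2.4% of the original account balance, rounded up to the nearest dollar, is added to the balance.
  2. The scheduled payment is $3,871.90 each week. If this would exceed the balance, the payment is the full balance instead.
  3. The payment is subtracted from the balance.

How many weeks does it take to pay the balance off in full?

4

Week 1: $12,919.17 +$309.00 interest = $13,228.17; pay $3,871.90 → $9,356.27
Week 2: $9,356.27 +$309.00 interest = $9,665.27; pay $3,871.90 → $5,793.37
Week 3: $5,793.37 +$309.00 interest = $6,102.37; pay $3,871.90 → $2,230.47
Week 4: $2,230.47 +$309.00 interest = $2,539.47; pay $2,539.47 → $0.00
Balance reaches $0.00 in week 4.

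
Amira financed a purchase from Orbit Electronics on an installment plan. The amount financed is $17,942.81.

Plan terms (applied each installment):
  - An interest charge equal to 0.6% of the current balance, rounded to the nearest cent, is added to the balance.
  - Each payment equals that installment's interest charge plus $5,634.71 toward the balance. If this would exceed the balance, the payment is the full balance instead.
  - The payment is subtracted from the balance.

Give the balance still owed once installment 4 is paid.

$0.00

# | Opening | Interest | Payment | End bal
1 | $17,942.81 | $107.66 | $5,742.37 | $12,308.10
2 | $12,308.10 | $73.85 | $5,708.56 | $6,673.39
3 | $6,673.39 | $40.04 | $5,674.75 | $1,038.68
4 | $1,038.68 | $6.23 | $1,044.91 | $0.00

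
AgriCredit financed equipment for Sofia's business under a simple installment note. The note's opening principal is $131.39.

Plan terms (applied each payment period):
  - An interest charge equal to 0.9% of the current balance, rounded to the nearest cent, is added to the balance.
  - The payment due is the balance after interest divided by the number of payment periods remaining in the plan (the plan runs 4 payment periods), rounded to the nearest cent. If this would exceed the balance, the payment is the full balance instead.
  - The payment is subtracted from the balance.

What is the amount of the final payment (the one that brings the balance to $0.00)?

Payment period 1: opening $131.39; interest $1.18 → $132.57; payment $33.14; balance $99.43
Payment period 2: opening $99.43; interest $0.89 → $100.32; payment $33.44; balance $66.88
Payment period 3: opening $66.88; interest $0.60 → $67.48; payment $33.74; balance $33.74
Payment period 4: opening $33.74; interest $0.30 → $34.04; payment $34.04; balance $0.00

$34.04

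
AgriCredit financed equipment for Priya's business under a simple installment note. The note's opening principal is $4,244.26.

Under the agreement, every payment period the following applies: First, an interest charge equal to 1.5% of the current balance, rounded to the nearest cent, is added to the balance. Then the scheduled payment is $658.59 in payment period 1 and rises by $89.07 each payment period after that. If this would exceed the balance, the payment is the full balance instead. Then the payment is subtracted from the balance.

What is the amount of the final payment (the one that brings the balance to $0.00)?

$279.00

# | Opening | Interest | Payment | End bal
1 | $4,244.26 | $63.66 | $658.59 | $3,649.33
2 | $3,649.33 | $54.74 | $747.66 | $2,956.41
3 | $2,956.41 | $44.35 | $836.73 | $2,164.03
4 | $2,164.03 | $32.46 | $925.80 | $1,270.69
5 | $1,270.69 | $19.06 | $1,014.87 | $274.88
6 | $274.88 | $4.12 | $279.00 | $0.00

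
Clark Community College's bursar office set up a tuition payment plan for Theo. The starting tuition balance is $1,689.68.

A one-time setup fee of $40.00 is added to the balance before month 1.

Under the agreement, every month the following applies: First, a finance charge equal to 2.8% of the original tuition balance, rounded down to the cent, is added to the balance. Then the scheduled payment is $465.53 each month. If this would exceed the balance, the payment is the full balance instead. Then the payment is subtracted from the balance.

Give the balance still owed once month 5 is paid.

$0.00

Month 1: opening $1,729.68; interest $47.31 → $1,776.99; payment $465.53; balance $1,311.46
Month 2: opening $1,311.46; interest $47.31 → $1,358.77; payment $465.53; balance $893.24
Month 3: opening $893.24; interest $47.31 → $940.55; payment $465.53; balance $475.02
Month 4: opening $475.02; interest $47.31 → $522.33; payment $465.53; balance $56.80
Month 5: opening $56.80; interest $47.31 → $104.11; payment $104.11; balance $0.00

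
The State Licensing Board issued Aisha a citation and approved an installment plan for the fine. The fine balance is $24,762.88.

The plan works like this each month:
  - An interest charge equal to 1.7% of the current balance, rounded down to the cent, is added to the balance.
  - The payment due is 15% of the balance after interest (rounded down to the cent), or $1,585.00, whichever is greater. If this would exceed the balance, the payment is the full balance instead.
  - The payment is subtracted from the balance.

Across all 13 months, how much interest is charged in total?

$2,521.65

# | Opening | Interest | Payment | End bal
1 | $24,762.88 | $420.96 | $3,777.57 | $21,406.27
2 | $21,406.27 | $363.90 | $3,265.52 | $18,504.65
3 | $18,504.65 | $314.57 | $2,822.88 | $15,996.34
4 | $15,996.34 | $271.93 | $2,440.24 | $13,828.03
5 | $13,828.03 | $235.07 | $2,109.46 | $11,953.64
6 | $11,953.64 | $203.21 | $1,823.52 | $10,333.33
7 | $10,333.33 | $175.66 | $1,585.00 | $8,923.99
8 | $8,923.99 | $151.70 | $1,585.00 | $7,490.69
9 | $7,490.69 | $127.34 | $1,585.00 | $6,033.03
10 | $6,033.03 | $102.56 | $1,585.00 | $4,550.59
11 | $4,550.59 | $77.36 | $1,585.00 | $3,042.95
12 | $3,042.95 | $51.73 | $1,585.00 | $1,509.68
13 | $1,509.68 | $25.66 | $1,535.34 | $0.00
Total interest: $420.96 + $363.90 + $314.57 + $271.93 + $235.07 + $203.21 + $175.66 + $151.70 + $127.34 + $102.56 + $77.36 + $51.73 + $25.66 = $2,521.65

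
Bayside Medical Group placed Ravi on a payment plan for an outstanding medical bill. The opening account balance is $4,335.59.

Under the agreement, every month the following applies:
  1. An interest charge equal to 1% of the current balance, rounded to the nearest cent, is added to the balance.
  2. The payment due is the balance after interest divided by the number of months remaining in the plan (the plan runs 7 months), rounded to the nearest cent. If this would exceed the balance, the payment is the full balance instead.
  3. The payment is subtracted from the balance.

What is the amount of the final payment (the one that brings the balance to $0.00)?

$664.04

# | Opening | Interest | Payment | End bal
1 | $4,335.59 | $43.36 | $625.56 | $3,753.39
2 | $3,753.39 | $37.53 | $631.82 | $3,159.10
3 | $3,159.10 | $31.59 | $638.14 | $2,552.55
4 | $2,552.55 | $25.53 | $644.52 | $1,933.56
5 | $1,933.56 | $19.34 | $650.97 | $1,301.93
6 | $1,301.93 | $13.02 | $657.48 | $657.47
7 | $657.47 | $6.57 | $664.04 | $0.00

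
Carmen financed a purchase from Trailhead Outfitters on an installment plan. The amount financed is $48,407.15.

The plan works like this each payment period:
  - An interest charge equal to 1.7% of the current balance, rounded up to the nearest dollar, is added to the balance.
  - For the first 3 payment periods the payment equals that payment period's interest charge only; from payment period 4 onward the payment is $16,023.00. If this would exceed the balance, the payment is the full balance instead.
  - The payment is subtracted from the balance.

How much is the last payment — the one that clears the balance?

$2,063.15

Payment period 1: opening $48,407.15; interest $823.00 → $49,230.15; payment $823.00; balance $48,407.15
Payment period 2: opening $48,407.15; interest $823.00 → $49,230.15; payment $823.00; balance $48,407.15
Payment period 3: opening $48,407.15; interest $823.00 → $49,230.15; payment $823.00; balance $48,407.15
Payment period 4: opening $48,407.15; interest $823.00 → $49,230.15; payment $16,023.00; balance $33,207.15
Payment period 5: opening $33,207.15; interest $565.00 → $33,772.15; payment $16,023.00; balance $17,749.15
Payment period 6: opening $17,749.15; interest $302.00 → $18,051.15; payment $16,023.00; balance $2,028.15
Payment period 7: opening $2,028.15; interest $35.00 → $2,063.15; payment $2,063.15; balance $0.00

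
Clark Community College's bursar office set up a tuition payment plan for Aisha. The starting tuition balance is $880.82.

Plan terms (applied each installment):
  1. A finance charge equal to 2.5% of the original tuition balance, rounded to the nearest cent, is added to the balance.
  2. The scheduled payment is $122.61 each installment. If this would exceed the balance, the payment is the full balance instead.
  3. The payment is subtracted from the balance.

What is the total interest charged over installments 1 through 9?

$198.18

Installment 1: $880.82 +$22.02 interest = $902.84; pay $122.61 → $780.23
Installment 2: $780.23 +$22.02 interest = $802.25; pay $122.61 → $679.64
Installment 3: $679.64 +$22.02 interest = $701.66; pay $122.61 → $579.05
Installment 4: $579.05 +$22.02 interest = $601.07; pay $122.61 → $478.46
Installment 5: $478.46 +$22.02 interest = $500.48; pay $122.61 → $377.87
Installment 6: $377.87 +$22.02 interest = $399.89; pay $122.61 → $277.28
Installment 7: $277.28 +$22.02 interest = $299.30; pay $122.61 → $176.69
Installment 8: $176.69 +$22.02 interest = $198.71; pay $122.61 → $76.10
Installment 9: $76.10 +$22.02 interest = $98.12; pay $98.12 → $0.00
Total interest: $22.02 + $22.02 + $22.02 + $22.02 + $22.02 + $22.02 + $22.02 + $22.02 + $22.02 = $198.18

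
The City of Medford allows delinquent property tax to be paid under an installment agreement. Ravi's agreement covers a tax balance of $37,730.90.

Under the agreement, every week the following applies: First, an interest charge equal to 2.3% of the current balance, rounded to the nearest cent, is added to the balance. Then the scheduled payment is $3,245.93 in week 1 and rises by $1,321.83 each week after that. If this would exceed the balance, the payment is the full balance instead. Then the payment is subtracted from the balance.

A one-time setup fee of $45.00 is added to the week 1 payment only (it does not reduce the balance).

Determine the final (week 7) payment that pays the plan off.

$2,219.96

Week 1: opening $37,730.90; interest $867.81 → $38,598.71; payment $3,245.93 (+ $45.00 fee); balance $35,352.78
Week 2: opening $35,352.78; interest $813.11 → $36,165.89; payment $4,567.76; balance $31,598.13
Week 3: opening $31,598.13; interest $726.76 → $32,324.89; payment $5,889.59; balance $26,435.30
Week 4: opening $26,435.30; interest $608.01 → $27,043.31; payment $7,211.42; balance $19,831.89
Week 5: opening $19,831.89; interest $456.13 → $20,288.02; payment $8,533.25; balance $11,754.77
Week 6: opening $11,754.77; interest $270.36 → $12,025.13; payment $9,855.08; balance $2,170.05
Week 7: opening $2,170.05; interest $49.91 → $2,219.96; payment $2,219.96; balance $0.00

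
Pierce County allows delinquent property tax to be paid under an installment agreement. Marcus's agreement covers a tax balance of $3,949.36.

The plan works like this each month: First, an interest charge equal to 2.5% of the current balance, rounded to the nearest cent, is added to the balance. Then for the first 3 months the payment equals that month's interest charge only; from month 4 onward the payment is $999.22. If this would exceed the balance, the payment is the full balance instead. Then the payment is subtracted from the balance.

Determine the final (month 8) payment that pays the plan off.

$215.33

Month 1: $3,949.36 +$98.73 interest = $4,048.09; pay $98.73 → $3,949.36
Month 2: $3,949.36 +$98.73 interest = $4,048.09; pay $98.73 → $3,949.36
Month 3: $3,949.36 +$98.73 interest = $4,048.09; pay $98.73 → $3,949.36
Month 4: $3,949.36 +$98.73 interest = $4,048.09; pay $999.22 → $3,048.87
Month 5: $3,048.87 +$76.22 interest = $3,125.09; pay $999.22 → $2,125.87
Month 6: $2,125.87 +$53.15 interest = $2,179.02; pay $999.22 → $1,179.80
Month 7: $1,179.80 +$29.50 interest = $1,209.30; pay $999.22 → $210.08
Month 8: $210.08 +$5.25 interest = $215.33; pay $215.33 → $0.00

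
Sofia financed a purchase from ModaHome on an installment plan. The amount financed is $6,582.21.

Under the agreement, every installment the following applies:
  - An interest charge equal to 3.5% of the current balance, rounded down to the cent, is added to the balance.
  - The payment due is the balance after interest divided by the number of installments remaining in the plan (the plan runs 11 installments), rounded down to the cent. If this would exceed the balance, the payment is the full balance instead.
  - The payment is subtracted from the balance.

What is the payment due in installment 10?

# | Opening | Interest | Payment | End bal
1 | $6,582.21 | $230.37 | $619.32 | $6,193.26
2 | $6,193.26 | $216.76 | $641.00 | $5,769.02
3 | $5,769.02 | $201.91 | $663.43 | $5,307.50
4 | $5,307.50 | $185.76 | $686.65 | $4,806.61
5 | $4,806.61 | $168.23 | $710.69 | $4,264.15
6 | $4,264.15 | $149.24 | $735.56 | $3,677.83
7 | $3,677.83 | $128.72 | $761.31 | $3,045.24
8 | $3,045.24 | $106.58 | $787.95 | $2,363.87
9 | $2,363.87 | $82.73 | $815.53 | $1,631.07
10 | $1,631.07 | $57.08 | $844.07 | $844.08

$844.07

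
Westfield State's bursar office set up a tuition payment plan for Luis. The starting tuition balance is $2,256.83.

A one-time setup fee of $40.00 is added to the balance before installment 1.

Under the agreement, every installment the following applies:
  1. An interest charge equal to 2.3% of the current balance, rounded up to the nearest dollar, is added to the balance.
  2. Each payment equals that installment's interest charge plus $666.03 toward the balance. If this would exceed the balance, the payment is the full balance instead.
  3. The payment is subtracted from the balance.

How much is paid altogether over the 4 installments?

Installment 1: $2,296.83 +$53.00 interest = $2,349.83; pay $719.03 → $1,630.80
Installment 2: $1,630.80 +$38.00 interest = $1,668.80; pay $704.03 → $964.77
Installment 3: $964.77 +$23.00 interest = $987.77; pay $689.03 → $298.74
Installment 4: $298.74 +$7.00 interest = $305.74; pay $305.74 → $0.00
Total paid: $2,417.83

$2,417.83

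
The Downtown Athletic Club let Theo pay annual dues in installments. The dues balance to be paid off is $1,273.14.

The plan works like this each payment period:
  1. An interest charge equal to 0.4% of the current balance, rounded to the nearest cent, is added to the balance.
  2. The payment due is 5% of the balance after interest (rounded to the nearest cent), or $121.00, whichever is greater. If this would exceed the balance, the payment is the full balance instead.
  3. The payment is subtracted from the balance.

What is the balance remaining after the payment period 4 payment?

Payment period 1: $1,273.14 +$5.09 interest = $1,278.23; pay $121.00 → $1,157.23
Payment period 2: $1,157.23 +$4.63 interest = $1,161.86; pay $121.00 → $1,040.86
Payment period 3: $1,040.86 +$4.16 interest = $1,045.02; pay $121.00 → $924.02
Payment period 4: $924.02 +$3.70 interest = $927.72; pay $121.00 → $806.72

$806.72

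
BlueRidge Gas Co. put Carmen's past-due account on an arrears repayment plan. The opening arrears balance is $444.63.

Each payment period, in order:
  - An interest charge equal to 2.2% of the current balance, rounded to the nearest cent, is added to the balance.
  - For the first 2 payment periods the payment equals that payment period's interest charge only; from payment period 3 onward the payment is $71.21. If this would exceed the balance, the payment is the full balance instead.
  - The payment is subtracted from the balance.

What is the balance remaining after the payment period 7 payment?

Payment period 1: opening $444.63; interest $9.78 → $454.41; payment $9.78; balance $444.63
Payment period 2: opening $444.63; interest $9.78 → $454.41; payment $9.78; balance $444.63
Payment period 3: opening $444.63; interest $9.78 → $454.41; payment $71.21; balance $383.20
Payment period 4: opening $383.20; interest $8.43 → $391.63; payment $71.21; balance $320.42
Payment period 5: opening $320.42; interest $7.05 → $327.47; payment $71.21; balance $256.26
Payment period 6: opening $256.26; interest $5.64 → $261.90; payment $71.21; balance $190.69
Payment period 7: opening $190.69; interest $4.20 → $194.89; payment $71.21; balance $123.68

$123.68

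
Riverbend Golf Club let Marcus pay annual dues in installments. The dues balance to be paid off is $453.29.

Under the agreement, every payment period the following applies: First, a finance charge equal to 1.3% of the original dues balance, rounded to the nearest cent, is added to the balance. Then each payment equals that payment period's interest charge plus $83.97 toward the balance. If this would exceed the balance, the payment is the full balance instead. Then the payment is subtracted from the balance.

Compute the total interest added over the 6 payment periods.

$35.34

Payment period 1: $453.29 +$5.89 interest = $459.18; pay $89.86 → $369.32
Payment period 2: $369.32 +$5.89 interest = $375.21; pay $89.86 → $285.35
Payment period 3: $285.35 +$5.89 interest = $291.24; pay $89.86 → $201.38
Payment period 4: $201.38 +$5.89 interest = $207.27; pay $89.86 → $117.41
Payment period 5: $117.41 +$5.89 interest = $123.30; pay $89.86 → $33.44
Payment period 6: $33.44 +$5.89 interest = $39.33; pay $39.33 → $0.00
Total interest: $5.89 + $5.89 + $5.89 + $5.89 + $5.89 + $5.89 = $35.34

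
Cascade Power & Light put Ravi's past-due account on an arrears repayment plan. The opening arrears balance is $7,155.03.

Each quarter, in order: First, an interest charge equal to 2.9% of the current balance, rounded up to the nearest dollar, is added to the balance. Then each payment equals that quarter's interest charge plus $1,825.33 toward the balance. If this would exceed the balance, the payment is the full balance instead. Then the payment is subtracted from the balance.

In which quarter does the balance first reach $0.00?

Quarter 1: opening $7,155.03; interest $208.00 → $7,363.03; payment $2,033.33; balance $5,329.70
Quarter 2: opening $5,329.70; interest $155.00 → $5,484.70; payment $1,980.33; balance $3,504.37
Quarter 3: opening $3,504.37; interest $102.00 → $3,606.37; payment $1,927.33; balance $1,679.04
Quarter 4: opening $1,679.04; interest $49.00 → $1,728.04; payment $1,728.04; balance $0.00
Balance reaches $0.00 in quarter 4.

4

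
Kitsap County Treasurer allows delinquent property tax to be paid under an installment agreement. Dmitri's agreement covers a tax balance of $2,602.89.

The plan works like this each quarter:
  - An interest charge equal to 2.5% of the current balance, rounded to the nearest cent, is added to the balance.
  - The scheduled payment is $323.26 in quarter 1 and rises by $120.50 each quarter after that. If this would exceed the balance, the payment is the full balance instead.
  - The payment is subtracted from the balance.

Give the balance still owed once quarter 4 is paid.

$795.64

Quarter 1: opening $2,602.89; interest $65.07 → $2,667.96; payment $323.26; balance $2,344.70
Quarter 2: opening $2,344.70; interest $58.62 → $2,403.32; payment $443.76; balance $1,959.56
Quarter 3: opening $1,959.56; interest $48.99 → $2,008.55; payment $564.26; balance $1,444.29
Quarter 4: opening $1,444.29; interest $36.11 → $1,480.40; payment $684.76; balance $795.64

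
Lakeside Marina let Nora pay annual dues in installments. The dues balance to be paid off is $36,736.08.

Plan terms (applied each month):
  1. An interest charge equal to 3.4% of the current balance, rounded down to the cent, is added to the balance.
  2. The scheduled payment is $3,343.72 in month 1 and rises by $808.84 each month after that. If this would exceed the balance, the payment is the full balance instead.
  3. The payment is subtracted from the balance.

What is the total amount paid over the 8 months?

$42,985.29

# | Opening | Interest | Payment | End bal
1 | $36,736.08 | $1,249.02 | $3,343.72 | $34,641.38
2 | $34,641.38 | $1,177.80 | $4,152.56 | $31,666.62
3 | $31,666.62 | $1,076.66 | $4,961.40 | $27,781.88
4 | $27,781.88 | $944.58 | $5,770.24 | $22,956.22
5 | $22,956.22 | $780.51 | $6,579.08 | $17,157.65
6 | $17,157.65 | $583.36 | $7,387.92 | $10,353.09
7 | $10,353.09 | $352.00 | $8,196.76 | $2,508.33
8 | $2,508.33 | $85.28 | $2,593.61 | $0.00
Total paid: $42,985.29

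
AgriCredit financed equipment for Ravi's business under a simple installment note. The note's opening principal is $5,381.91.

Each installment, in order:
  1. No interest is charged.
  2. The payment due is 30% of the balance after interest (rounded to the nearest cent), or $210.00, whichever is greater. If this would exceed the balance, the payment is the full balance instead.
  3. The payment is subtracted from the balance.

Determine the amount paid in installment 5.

$387.66

Installment 1: $5,381.91 − $1,614.57 → $3,767.34
Installment 2: $3,767.34 − $1,130.20 → $2,637.14
Installment 3: $2,637.14 − $791.14 → $1,846.00
Installment 4: $1,846.00 − $553.80 → $1,292.20
Installment 5: $1,292.20 − $387.66 → $904.54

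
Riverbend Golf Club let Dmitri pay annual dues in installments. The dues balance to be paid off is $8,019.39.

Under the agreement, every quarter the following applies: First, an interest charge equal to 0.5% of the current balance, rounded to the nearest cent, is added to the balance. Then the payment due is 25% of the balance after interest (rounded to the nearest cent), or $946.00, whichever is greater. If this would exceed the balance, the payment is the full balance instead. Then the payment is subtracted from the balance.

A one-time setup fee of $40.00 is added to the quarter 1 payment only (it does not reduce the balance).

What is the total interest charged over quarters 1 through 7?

$133.83

# | Opening | Interest | Payment | Fee | End bal
1 | $8,019.39 | $40.10 | $2,014.87 | $40.00 | $6,044.62
2 | $6,044.62 | $30.22 | $1,518.71 | — | $4,556.13
3 | $4,556.13 | $22.78 | $1,144.73 | — | $3,434.18
4 | $3,434.18 | $17.17 | $946.00 | — | $2,505.35
5 | $2,505.35 | $12.53 | $946.00 | — | $1,571.88
6 | $1,571.88 | $7.86 | $946.00 | — | $633.74
7 | $633.74 | $3.17 | $636.91 | — | $0.00
Total interest: $40.10 + $30.22 + $22.78 + $17.17 + $12.53 + $7.86 + $3.17 = $133.83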